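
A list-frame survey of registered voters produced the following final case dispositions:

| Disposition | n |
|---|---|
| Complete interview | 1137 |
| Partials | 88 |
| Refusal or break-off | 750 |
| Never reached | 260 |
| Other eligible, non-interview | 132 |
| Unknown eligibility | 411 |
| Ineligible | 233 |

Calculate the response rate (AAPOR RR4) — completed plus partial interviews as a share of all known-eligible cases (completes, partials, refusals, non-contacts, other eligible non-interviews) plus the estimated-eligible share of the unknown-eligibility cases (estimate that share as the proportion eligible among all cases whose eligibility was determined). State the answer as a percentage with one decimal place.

Top → 1137 + 88 = 1225
Known eligible → 1137 + 88 + 750 + 260 + 132 = 2367
e = 2367 / (2367 + 233) = 2367 / 2600 = 0.9104
Estimated eligible among unknowns → 0.9104 × 411 = 374.17
Denom → 2367 + 374.17 = 2741.17
RR4 = 1225 / 2741.17 = 0.4469

44.7%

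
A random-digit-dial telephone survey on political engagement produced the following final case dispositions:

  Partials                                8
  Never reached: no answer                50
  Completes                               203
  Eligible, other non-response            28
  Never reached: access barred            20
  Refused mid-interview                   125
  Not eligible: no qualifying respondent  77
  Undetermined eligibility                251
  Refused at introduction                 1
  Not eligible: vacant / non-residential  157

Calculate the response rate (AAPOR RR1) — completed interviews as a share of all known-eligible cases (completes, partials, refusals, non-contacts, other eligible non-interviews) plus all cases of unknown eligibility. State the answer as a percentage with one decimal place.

Refusals = 1 + 125 = 126
No contact after all attempts = 50 + 20 = 70
Ineligible = 77 + 157 = 234
Numerator → 203
Base → 203 + 8 + 126 + 70 + 28 + 251 = 686
RR1 = 203 / 686 = 0.2959

29.6%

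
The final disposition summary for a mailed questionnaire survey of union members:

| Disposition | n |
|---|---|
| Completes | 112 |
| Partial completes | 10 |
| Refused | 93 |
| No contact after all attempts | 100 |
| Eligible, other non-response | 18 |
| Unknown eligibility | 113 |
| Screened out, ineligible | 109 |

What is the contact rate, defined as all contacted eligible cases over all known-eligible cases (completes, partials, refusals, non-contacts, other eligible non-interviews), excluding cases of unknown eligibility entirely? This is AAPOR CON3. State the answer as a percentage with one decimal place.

Numerator → 112 + 10 + 93 + 18 = 233
Base → 112 + 10 + 93 + 100 + 18 = 333
CON3 = 233 / 333 = 0.6997

70.0%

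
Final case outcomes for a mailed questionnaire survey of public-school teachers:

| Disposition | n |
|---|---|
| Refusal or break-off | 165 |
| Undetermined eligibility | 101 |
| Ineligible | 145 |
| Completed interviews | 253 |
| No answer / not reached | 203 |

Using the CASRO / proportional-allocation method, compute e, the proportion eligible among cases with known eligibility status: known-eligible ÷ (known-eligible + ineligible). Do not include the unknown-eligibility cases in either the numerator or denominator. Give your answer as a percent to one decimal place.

Known eligible: 253 + 165 + 203 = 621
e = 621 / (621 + 145) = 621 / 766 = 0.8107

81.1%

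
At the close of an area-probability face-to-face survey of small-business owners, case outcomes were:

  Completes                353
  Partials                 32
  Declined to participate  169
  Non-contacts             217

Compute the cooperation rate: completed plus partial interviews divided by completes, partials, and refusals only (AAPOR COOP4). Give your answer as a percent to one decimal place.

Numerator → 353 + 32 = 385
Base → 353 + 32 + 169 = 554
COOP4 = 385 / 554 = 0.6949

69.5%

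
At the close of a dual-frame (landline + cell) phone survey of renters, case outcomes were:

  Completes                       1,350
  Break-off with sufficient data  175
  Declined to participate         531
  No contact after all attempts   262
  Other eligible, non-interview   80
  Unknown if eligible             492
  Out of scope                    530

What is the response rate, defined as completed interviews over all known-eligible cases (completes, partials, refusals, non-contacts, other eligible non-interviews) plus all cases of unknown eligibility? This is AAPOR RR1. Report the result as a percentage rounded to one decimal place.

Numerator = 1350
Base = 1350 + 175 + 531 + 262 + 80 + 492 = 2890
RR1 = 1350 / 2890 = 0.4671

46.7%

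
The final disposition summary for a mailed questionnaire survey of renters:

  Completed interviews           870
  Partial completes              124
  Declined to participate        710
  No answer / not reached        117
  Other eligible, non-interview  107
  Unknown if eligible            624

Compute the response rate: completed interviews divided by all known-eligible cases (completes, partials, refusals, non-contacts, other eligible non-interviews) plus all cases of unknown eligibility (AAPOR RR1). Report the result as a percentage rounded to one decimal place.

34.1%

Numerator: 870
Denom: 870 + 124 + 710 + 117 + 107 + 624 = 2552
RR1 = 870 / 2552 = 0.3409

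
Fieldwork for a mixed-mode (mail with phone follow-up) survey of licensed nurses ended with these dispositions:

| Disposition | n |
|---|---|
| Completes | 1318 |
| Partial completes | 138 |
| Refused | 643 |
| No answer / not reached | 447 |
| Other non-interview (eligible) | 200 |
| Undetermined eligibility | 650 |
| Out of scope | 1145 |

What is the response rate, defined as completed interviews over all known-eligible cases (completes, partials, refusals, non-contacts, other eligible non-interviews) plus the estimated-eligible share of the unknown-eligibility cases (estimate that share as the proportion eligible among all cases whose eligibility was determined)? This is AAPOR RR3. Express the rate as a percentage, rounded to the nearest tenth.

41.1%

Numerator = 1318
Eligible (known) = 1318 + 138 + 643 + 447 + 200 = 2746
e = 2746 / (2746 + 1145) = 2746 / 3891 = 0.7057
e × U = 0.7057 × 650 = 458.70
Denom = 2746 + 458.70 = 3204.70
RR3 = 1318 / 3204.70 = 0.4113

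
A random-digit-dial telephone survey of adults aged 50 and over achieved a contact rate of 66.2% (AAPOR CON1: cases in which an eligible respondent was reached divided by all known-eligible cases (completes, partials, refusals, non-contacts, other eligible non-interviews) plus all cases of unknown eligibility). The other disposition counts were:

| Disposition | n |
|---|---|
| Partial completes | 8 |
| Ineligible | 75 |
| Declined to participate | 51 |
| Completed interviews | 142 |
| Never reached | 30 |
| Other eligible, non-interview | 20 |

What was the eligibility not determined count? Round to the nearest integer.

Top → 142 + 8 + 51 + 20 = 221
CON1 = 221 / D = 0.662
D = 221 / 0.662 = 333.8
Rest of base = 251
eligibility not determined = 333.8 − 251 ≈ 83

83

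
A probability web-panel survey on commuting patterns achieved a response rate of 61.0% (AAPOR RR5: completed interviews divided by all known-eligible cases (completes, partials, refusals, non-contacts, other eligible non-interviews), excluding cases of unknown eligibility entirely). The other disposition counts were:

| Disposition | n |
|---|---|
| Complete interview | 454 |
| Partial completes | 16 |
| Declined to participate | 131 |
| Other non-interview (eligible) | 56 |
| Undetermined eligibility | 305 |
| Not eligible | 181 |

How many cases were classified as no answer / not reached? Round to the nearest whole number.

RR5 = 454 / D = 0.610
D = 454 / 0.610 = 744.3
Rest of base = 657
no answer / not reached = 744.3 − 657 ≈ 87

87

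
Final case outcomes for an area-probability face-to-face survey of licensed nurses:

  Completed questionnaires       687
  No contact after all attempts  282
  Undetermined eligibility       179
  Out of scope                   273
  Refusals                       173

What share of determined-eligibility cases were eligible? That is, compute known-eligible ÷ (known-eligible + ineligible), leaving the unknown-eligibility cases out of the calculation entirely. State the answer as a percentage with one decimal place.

80.7%

Eligible (known) = 687 + 173 + 282 = 1142
e = 1142 / (1142 + 273) = 1142 / 1415 = 0.8071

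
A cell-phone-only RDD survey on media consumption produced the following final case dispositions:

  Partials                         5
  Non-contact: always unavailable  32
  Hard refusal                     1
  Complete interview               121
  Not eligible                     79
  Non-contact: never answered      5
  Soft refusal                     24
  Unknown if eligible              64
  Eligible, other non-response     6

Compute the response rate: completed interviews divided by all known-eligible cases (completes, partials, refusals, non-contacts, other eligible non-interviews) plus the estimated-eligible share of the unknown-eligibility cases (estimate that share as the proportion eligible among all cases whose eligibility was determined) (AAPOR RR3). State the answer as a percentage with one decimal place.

Declined to participate = 1 + 24 = 25
Non-contacts = 5 + 32 = 37
Top → 121
Determined eligible → 121 + 5 + 25 + 37 + 6 = 194
e = 194 / (194 + 79) = 194 / 273 = 0.7106
e × U → 0.7106 × 64 = 45.48
Base → 194 + 45.48 = 239.48
RR3 = 121 / 239.48 = 0.5053

50.5%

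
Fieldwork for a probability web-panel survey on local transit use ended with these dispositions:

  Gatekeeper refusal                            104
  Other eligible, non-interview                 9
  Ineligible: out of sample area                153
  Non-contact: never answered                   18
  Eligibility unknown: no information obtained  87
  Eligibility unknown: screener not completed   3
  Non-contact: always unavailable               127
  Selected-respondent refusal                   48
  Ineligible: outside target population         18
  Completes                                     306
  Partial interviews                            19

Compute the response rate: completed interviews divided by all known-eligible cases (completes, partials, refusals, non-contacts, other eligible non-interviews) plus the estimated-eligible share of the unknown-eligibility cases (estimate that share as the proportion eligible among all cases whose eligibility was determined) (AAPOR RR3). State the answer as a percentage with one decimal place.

Refused = 104 + 48 = 152
No contact after all attempts = 18 + 127 = 145
Eligibility not determined = 3 + 87 = 90
Not eligible = 18 + 153 = 171
Top = 306
Eligible (known) = 306 + 19 + 152 + 145 + 9 = 631
e = 631 / (631 + 171) = 631 / 802 = 0.7868
Eligible share of unknowns = 0.7868 × 90 = 70.81
Denominator = 631 + 70.81 = 701.81
RR3 = 306 / 701.81 = 0.4360

43.6%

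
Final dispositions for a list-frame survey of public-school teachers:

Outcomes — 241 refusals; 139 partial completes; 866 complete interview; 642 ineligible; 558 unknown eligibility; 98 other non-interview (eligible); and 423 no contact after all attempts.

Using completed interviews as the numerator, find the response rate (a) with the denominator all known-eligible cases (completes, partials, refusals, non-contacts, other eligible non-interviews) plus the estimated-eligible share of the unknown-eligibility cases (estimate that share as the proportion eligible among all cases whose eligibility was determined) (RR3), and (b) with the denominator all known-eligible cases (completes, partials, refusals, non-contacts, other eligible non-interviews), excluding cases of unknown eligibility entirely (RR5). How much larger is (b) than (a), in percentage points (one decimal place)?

9.2

Top = 866
Known eligible = 866 + 139 + 241 + 423 + 98 = 1767
e = 1767 / (1767 + 642) = 1767 / 2409 = 0.7335
Eligible share of unknowns = 0.7335 × 558 = 409.29
Base = 1767 + 409.29 = 2176.29
RR3 = 866 / 2176.29 = 0.3979
Base = 866 + 139 + 241 + 423 + 98 = 1767
RR5 = 866 / 1767 = 0.4901
Difference = 49.01 − 39.79 = 9.22 percentage points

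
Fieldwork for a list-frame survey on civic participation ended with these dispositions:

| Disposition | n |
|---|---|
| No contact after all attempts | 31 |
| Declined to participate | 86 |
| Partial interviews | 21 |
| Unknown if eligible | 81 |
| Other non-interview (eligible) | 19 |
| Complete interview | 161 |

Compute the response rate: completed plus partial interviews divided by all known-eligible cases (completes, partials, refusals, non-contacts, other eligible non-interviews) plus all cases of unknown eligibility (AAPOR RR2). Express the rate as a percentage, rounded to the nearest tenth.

Num: 161 + 21 = 182
Denom: 161 + 21 + 86 + 31 + 19 + 81 = 399
RR2 = 182 / 399 = 0.4561

45.6%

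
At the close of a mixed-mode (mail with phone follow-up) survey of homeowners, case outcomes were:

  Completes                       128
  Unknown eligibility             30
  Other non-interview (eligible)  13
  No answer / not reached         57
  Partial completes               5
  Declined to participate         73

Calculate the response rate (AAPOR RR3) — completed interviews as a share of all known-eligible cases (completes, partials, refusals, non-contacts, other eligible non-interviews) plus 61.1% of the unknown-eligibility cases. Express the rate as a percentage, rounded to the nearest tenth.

Numerator = 128
Known eligible = 128 + 5 + 73 + 57 + 13 = 276
Estimated eligible among unknowns = 0.6110 × 30 = 18.33
Denominator = 276 + 18.33 = 294.33
RR3 = 128 / 294.33 = 0.4349

43.5%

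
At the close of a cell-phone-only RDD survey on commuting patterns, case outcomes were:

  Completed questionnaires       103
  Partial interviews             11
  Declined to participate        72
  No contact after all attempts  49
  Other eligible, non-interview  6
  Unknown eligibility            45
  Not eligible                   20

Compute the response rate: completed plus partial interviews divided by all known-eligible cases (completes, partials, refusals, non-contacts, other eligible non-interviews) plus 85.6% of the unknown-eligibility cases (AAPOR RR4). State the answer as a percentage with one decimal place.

40.8%

Numerator = 103 + 11 = 114
Determined eligible = 103 + 11 + 72 + 49 + 6 = 241
Eligible share of unknowns = 0.8560 × 45 = 38.52
Denominator = 241 + 38.52 = 279.52
RR4 = 114 / 279.52 = 0.4078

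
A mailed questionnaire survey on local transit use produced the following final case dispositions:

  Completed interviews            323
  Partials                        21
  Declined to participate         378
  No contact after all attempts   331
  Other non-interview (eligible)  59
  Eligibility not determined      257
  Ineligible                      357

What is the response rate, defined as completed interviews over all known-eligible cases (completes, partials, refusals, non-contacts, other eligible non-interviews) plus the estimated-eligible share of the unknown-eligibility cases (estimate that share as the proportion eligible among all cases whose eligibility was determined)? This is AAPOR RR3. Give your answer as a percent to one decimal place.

24.7%

Top → 323
Eligible (known) → 323 + 21 + 378 + 331 + 59 = 1112
e = 1112 / (1112 + 357) = 1112 / 1469 = 0.7570
Estimated eligible among unknowns → 0.7570 × 257 = 194.55
Base → 1112 + 194.55 = 1306.55
RR3 = 323 / 1306.55 = 0.2472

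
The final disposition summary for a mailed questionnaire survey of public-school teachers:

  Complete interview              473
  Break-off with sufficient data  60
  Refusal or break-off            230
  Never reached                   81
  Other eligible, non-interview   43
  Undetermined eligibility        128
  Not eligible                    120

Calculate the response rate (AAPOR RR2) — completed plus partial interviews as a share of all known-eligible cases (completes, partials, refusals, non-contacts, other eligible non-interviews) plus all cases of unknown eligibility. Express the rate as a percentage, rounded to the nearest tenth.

52.5%

Num = 473 + 60 = 533
Denominator = 473 + 60 + 230 + 81 + 43 + 128 = 1015
RR2 = 533 / 1015 = 0.5251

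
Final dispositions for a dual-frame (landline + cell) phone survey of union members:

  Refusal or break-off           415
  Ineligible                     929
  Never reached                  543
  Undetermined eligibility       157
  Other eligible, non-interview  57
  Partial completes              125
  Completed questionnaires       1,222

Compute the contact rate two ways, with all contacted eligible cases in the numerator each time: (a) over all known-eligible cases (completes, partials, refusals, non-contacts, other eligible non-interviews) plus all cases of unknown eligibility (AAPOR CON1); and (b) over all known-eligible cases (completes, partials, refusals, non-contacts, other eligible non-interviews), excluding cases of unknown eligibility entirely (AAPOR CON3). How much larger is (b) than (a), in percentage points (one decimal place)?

4.8

Top → 1222 + 125 + 415 + 57 = 1819
Denom → 1222 + 125 + 415 + 543 + 57 + 157 = 2519
CON1 = 1819 / 2519 = 0.7221
Denom → 1222 + 125 + 415 + 543 + 57 = 2362
CON3 = 1819 / 2362 = 0.7701
Difference = 77.01 − 72.21 = 4.80 percentage points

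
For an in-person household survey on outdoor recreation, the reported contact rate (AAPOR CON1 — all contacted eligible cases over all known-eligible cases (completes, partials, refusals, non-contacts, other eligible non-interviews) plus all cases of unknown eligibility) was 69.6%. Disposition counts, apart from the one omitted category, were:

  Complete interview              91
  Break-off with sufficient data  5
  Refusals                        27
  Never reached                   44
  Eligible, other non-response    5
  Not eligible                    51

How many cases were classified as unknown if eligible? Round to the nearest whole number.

12

Top → 91 + 5 + 27 + 5 = 128
CON1 = 128 / D = 0.696
D = 128 / 0.696 = 183.9
Other denominator terms total 172
unknown if eligible = 183.9 − 172 ≈ 12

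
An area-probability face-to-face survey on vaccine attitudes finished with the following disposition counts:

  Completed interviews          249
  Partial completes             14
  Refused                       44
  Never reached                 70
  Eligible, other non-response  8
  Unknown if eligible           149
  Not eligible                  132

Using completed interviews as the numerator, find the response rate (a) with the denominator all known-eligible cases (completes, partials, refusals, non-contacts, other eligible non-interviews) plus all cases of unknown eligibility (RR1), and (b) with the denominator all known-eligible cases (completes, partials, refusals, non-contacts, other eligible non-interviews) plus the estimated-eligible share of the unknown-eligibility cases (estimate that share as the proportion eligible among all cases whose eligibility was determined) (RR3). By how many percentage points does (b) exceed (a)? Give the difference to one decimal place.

3.6

Numerator: 249
Base: 249 + 14 + 44 + 70 + 8 + 149 = 534
RR1 = 249 / 534 = 0.4663
Eligible (known): 249 + 14 + 44 + 70 + 8 = 385
e = 385 / (385 + 132) = 385 / 517 = 0.7447
e × U: 0.7447 × 149 = 110.96
Base: 385 + 110.96 = 495.96
RR3 = 249 / 495.96 = 0.5021
Difference = 50.21 − 46.63 = 3.58 percentage points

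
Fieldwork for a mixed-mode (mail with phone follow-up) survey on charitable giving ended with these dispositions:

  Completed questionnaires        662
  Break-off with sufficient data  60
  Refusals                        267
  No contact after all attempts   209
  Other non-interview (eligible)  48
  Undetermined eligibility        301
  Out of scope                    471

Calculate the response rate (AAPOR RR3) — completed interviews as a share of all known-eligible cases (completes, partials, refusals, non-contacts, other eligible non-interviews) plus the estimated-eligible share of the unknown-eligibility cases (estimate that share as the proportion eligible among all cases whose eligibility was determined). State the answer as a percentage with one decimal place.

Top → 662
Determined eligible → 662 + 60 + 267 + 209 + 48 = 1246
e = 1246 / (1246 + 471) = 1246 / 1717 = 0.7257
Estimated eligible among unknowns → 0.7257 × 301 = 218.44
Denominator → 1246 + 218.44 = 1464.44
RR3 = 662 / 1464.44 = 0.4520

45.2%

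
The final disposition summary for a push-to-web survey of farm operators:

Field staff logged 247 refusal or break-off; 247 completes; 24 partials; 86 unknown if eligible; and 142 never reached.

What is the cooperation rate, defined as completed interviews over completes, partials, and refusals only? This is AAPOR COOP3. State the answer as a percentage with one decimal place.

47.7%

Num = 247
Base = 247 + 24 + 247 = 518
COOP3 = 247 / 518 = 0.4768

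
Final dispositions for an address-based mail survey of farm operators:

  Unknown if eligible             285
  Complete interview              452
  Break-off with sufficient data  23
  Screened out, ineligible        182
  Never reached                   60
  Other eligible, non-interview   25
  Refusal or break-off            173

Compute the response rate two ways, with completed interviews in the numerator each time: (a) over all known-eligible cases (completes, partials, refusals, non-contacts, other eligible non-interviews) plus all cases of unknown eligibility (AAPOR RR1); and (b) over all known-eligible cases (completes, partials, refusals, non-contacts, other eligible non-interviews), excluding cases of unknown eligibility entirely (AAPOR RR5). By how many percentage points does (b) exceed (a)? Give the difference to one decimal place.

17.3

Numerator → 452
Denominator → 452 + 23 + 173 + 60 + 25 + 285 = 1018
RR1 = 452 / 1018 = 0.4440
Denominator → 452 + 23 + 173 + 60 + 25 = 733
RR5 = 452 / 733 = 0.6166
Difference = 61.66 − 44.40 = 17.26 percentage points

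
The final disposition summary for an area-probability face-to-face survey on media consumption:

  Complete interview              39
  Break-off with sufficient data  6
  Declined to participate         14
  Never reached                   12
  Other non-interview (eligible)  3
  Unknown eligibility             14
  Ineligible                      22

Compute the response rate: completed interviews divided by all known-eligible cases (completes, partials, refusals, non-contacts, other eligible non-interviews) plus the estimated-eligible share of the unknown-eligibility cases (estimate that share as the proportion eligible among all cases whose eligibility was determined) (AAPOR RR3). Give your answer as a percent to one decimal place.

46.0%

Top → 39
Determined eligible → 39 + 6 + 14 + 12 + 3 = 74
e = 74 / (74 + 22) = 74 / 96 = 0.7708
e × U → 0.7708 × 14 = 10.79
Base → 74 + 10.79 = 84.79
RR3 = 39 / 84.79 = 0.4600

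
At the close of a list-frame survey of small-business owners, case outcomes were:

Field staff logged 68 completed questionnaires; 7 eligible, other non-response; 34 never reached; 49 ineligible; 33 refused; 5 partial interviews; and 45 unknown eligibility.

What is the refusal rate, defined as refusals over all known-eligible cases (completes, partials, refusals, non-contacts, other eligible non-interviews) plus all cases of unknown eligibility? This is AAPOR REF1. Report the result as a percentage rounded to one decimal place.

Num → 33
Denominator → 68 + 5 + 33 + 34 + 7 + 45 = 192
REF1 = 33 / 192 = 0.1719

17.2%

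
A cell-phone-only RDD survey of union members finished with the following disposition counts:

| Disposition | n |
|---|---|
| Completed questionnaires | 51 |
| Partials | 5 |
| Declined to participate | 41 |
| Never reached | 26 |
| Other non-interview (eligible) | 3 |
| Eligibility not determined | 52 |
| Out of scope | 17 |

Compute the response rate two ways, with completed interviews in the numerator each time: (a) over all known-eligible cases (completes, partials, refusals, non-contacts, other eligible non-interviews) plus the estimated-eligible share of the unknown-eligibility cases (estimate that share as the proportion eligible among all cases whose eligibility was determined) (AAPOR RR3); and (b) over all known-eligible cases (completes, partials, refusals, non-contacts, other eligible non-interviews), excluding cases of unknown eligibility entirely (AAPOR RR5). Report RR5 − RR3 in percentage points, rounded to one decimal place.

10.8

Numerator = 51
Known eligible = 51 + 5 + 41 + 26 + 3 = 126
e = 126 / (126 + 17) = 126 / 143 = 0.8811
Eligible share of unknowns = 0.8811 × 52 = 45.82
Denom = 126 + 45.82 = 171.82
RR3 = 51 / 171.82 = 0.2968
Denom = 51 + 5 + 41 + 26 + 3 = 126
RR5 = 51 / 126 = 0.4048
Difference = 40.48 − 29.68 = 10.80 percentage points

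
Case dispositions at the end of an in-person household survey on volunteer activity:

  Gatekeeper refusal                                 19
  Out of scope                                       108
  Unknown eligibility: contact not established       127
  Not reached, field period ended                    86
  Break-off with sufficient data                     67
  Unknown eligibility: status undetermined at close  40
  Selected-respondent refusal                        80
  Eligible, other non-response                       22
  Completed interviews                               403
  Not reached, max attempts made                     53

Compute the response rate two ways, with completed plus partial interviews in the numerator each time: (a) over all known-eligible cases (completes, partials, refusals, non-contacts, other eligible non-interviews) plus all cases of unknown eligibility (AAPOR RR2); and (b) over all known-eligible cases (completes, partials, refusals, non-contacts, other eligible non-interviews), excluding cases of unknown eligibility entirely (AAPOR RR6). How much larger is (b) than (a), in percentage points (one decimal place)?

Declined to participate = 19 + 80 = 99
No contact after all attempts = 86 + 53 = 139
Eligibility not determined = 127 + 40 = 167
Numerator = 403 + 67 = 470
Denominator = 403 + 67 + 99 + 139 + 22 + 167 = 897
RR2 = 470 / 897 = 0.5240
Denominator = 403 + 67 + 99 + 139 + 22 = 730
RR6 = 470 / 730 = 0.6438
Difference = 64.38 − 52.40 = 11.98 percentage points

12.0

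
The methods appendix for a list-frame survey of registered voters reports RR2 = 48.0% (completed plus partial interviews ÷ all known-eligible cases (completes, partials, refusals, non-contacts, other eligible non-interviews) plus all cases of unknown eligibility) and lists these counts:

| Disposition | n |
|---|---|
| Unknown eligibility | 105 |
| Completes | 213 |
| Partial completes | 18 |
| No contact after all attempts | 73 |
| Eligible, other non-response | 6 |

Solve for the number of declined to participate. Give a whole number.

Top → 213 + 18 = 231
RR2 = 231 / D = 0.480
D = 231 / 0.480 = 481.2
Rest of base = 415
declined to participate = 481.2 − 415 ≈ 66

66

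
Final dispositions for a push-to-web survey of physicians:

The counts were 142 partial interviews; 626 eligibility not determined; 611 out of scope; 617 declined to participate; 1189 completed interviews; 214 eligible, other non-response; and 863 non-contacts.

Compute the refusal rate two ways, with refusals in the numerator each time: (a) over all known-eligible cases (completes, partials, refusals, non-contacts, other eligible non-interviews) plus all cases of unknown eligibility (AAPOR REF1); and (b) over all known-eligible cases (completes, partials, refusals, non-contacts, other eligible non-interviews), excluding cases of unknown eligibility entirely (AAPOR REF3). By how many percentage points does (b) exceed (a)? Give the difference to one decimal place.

3.5

Numerator: 617
Denom: 1189 + 142 + 617 + 863 + 214 + 626 = 3651
REF1 = 617 / 3651 = 0.1690
Denom: 1189 + 142 + 617 + 863 + 214 = 3025
REF3 = 617 / 3025 = 0.2040
Difference = 20.40 − 16.90 = 3.50 percentage points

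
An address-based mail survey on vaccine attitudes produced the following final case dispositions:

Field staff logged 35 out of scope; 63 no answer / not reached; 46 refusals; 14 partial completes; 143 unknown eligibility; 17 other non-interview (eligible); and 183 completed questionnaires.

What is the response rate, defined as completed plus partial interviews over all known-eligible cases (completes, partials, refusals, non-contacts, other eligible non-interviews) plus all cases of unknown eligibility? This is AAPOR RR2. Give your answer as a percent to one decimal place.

Top = 183 + 14 = 197
Denominator = 183 + 14 + 46 + 63 + 17 + 143 = 466
RR2 = 197 / 466 = 0.4227

42.3%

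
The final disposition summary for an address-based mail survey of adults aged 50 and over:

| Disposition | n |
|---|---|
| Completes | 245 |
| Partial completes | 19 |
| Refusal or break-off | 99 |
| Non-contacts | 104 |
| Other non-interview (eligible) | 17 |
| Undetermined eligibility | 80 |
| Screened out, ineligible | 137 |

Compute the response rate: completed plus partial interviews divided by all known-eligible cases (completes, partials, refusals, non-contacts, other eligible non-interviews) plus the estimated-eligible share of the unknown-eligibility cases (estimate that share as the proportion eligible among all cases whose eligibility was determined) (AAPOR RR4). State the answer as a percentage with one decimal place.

Top: 245 + 19 = 264
Determined eligible: 245 + 19 + 99 + 104 + 17 = 484
e = 484 / (484 + 137) = 484 / 621 = 0.7794
e × U: 0.7794 × 80 = 62.35
Denominator: 484 + 62.35 = 546.35
RR4 = 264 / 546.35 = 0.4832

48.3%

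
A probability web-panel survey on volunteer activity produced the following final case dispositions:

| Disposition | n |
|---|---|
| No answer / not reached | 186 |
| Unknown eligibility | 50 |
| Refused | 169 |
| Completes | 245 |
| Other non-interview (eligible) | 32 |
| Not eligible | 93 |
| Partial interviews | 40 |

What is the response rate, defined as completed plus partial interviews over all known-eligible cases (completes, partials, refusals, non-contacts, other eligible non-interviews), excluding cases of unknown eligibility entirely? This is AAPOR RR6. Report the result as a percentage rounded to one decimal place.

42.4%

Top → 245 + 40 = 285
Base → 245 + 40 + 169 + 186 + 32 = 672
RR6 = 285 / 672 = 0.4241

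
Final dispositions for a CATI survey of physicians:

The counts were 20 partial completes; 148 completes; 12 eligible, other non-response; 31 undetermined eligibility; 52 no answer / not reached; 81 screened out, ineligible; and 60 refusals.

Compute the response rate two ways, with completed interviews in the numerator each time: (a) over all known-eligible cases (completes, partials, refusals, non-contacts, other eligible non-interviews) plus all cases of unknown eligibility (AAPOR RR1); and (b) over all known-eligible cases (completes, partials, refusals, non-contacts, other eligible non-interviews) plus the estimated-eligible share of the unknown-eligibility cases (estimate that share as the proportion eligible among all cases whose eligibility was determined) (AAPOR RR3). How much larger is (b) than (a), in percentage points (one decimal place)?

1.0

Num: 148
Denominator: 148 + 20 + 60 + 52 + 12 + 31 = 323
RR1 = 148 / 323 = 0.4582
Known eligible: 148 + 20 + 60 + 52 + 12 = 292
e = 292 / (292 + 81) = 292 / 373 = 0.7828
Eligible share of unknowns: 0.7828 × 31 = 24.27
Denominator: 292 + 24.27 = 316.27
RR3 = 148 / 316.27 = 0.4680
Difference = 46.80 − 45.82 = 0.98 percentage points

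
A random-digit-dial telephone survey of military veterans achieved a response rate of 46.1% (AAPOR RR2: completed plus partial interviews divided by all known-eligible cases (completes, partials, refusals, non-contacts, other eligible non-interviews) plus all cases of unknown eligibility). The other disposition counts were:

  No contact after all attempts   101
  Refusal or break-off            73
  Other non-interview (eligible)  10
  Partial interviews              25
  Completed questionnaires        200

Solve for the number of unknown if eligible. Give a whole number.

Numerator: 200 + 25 = 225
RR2 = 225 / D = 0.461
D = 225 / 0.461 = 488.1
Other denominator terms total 409
unknown if eligible = 488.1 − 409 ≈ 79

79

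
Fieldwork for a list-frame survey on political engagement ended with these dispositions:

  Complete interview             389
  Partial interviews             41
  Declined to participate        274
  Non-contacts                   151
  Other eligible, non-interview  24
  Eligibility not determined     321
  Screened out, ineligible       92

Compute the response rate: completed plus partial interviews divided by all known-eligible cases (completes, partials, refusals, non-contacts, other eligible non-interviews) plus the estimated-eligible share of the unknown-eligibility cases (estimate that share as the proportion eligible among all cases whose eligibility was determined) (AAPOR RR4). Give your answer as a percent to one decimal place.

Top: 389 + 41 = 430
Known eligible: 389 + 41 + 274 + 151 + 24 = 879
e = 879 / (879 + 92) = 879 / 971 = 0.9053
e × U: 0.9053 × 321 = 290.60
Base: 879 + 290.60 = 1169.60
RR4 = 430 / 1169.60 = 0.3676

36.8%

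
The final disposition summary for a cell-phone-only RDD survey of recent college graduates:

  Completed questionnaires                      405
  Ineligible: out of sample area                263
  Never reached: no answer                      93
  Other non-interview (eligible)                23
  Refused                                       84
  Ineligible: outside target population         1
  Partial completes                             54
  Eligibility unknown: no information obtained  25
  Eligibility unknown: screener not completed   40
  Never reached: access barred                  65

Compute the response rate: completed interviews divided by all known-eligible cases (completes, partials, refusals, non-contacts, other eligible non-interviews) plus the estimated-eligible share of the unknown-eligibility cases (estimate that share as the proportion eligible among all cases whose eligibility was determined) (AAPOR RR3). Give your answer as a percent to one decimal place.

52.5%

Non-contacts = 93 + 65 = 158
Unknown eligibility = 40 + 25 = 65
Ineligible = 1 + 263 = 264
Num = 405
Determined eligible = 405 + 54 + 84 + 158 + 23 = 724
e = 724 / (724 + 264) = 724 / 988 = 0.7328
e × U = 0.7328 × 65 = 47.63
Denominator = 724 + 47.63 = 771.63
RR3 = 405 / 771.63 = 0.5249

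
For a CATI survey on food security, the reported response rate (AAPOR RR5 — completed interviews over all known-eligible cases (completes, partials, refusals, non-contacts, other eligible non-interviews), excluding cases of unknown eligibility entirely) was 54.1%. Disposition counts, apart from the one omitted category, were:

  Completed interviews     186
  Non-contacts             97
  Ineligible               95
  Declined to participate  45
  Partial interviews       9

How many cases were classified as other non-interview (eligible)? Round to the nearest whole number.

7

RR5 = 186 / D = 0.541
D = 186 / 0.541 = 343.8
Remaining denominator categories sum to 337
other non-interview (eligible) = 343.8 − 337 ≈ 7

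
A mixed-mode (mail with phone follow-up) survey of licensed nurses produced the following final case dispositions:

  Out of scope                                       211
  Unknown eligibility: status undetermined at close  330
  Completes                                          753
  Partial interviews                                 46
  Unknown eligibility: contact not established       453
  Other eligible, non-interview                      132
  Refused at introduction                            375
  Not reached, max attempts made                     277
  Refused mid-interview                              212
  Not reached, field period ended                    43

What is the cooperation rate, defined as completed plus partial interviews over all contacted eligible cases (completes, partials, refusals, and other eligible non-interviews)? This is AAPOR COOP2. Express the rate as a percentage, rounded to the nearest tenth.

Refusals = 375 + 212 = 587
Non-contacts = 43 + 277 = 320
Undetermined eligibility = 453 + 330 = 783
Numerator = 753 + 46 = 799
Denom = 753 + 46 + 587 + 132 = 1518
COOP2 = 799 / 1518 = 0.5264

52.6%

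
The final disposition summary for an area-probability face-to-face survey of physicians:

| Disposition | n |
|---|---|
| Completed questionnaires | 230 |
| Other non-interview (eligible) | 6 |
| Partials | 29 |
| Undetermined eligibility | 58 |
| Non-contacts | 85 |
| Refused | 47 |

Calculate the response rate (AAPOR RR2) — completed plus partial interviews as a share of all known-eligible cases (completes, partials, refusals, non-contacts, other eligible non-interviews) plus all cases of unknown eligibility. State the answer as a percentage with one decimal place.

56.9%

Num = 230 + 29 = 259
Denominator = 230 + 29 + 47 + 85 + 6 + 58 = 455
RR2 = 259 / 455 = 0.5692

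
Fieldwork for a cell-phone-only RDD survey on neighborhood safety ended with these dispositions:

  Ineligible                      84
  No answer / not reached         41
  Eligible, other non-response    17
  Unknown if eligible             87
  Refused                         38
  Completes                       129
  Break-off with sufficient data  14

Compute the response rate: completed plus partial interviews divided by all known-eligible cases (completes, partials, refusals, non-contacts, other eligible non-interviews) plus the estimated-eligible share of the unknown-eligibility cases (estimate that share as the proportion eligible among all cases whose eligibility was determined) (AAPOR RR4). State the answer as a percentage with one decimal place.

Numerator = 129 + 14 = 143
Eligible (known) = 129 + 14 + 38 + 41 + 17 = 239
e = 239 / (239 + 84) = 239 / 323 = 0.7399
Estimated eligible among unknowns = 0.7399 × 87 = 64.37
Base = 239 + 64.37 = 303.37
RR4 = 143 / 303.37 = 0.4714

47.1%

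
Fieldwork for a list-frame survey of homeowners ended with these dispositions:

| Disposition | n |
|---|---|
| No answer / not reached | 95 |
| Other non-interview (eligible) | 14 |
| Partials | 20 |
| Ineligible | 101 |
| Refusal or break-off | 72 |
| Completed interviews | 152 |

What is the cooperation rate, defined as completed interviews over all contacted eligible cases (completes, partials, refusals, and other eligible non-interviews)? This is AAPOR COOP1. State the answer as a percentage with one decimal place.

58.9%

Top → 152
Base → 152 + 20 + 72 + 14 = 258
COOP1 = 152 / 258 = 0.5891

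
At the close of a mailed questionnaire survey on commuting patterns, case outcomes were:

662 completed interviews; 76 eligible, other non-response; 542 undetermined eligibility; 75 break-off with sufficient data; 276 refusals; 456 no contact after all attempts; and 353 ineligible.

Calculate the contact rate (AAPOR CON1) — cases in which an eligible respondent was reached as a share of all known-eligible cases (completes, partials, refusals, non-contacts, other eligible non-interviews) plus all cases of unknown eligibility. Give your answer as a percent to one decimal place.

52.2%

Num = 662 + 75 + 276 + 76 = 1089
Denom = 662 + 75 + 276 + 456 + 76 + 542 = 2087
CON1 = 1089 / 2087 = 0.5218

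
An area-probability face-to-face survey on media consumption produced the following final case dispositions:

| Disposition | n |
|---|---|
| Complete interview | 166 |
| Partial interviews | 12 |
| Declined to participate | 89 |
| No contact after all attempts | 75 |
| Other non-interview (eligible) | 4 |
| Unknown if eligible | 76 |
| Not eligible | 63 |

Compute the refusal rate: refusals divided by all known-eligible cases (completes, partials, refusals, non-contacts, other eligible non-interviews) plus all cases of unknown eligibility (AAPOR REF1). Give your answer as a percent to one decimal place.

21.1%

Top → 89
Denominator → 166 + 12 + 89 + 75 + 4 + 76 = 422
REF1 = 89 / 422 = 0.2109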